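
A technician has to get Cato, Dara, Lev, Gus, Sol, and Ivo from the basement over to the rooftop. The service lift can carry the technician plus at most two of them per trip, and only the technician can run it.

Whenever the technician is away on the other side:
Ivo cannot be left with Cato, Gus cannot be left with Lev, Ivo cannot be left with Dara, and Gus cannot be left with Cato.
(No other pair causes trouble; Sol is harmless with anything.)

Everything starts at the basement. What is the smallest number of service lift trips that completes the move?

Counting alone: the technician can take at most 2 across per trip to the rooftop, so moving all 6 needs at least 3 loaded trips out, with a return between consecutive ones — at least 5 crossings.
The safety rule pushes this higher. Following every safe sequence of crossings, the most of the 6 that can be at the rooftop as the service lift arrives there on crossing 5 is 5 — never all 6.
So no plan with fewer than 7 crossings exists, and this one achieves 7:
1. Technician goes to the rooftop with Gus and Ivo.  [the basement: Cato, Dara, Lev, Sol | the rooftop: Gus, Ivo]
2. Technician goes back to the basement alone.  [the basement: Cato, Dara, Lev, Sol | the rooftop: Gus, Ivo]
3. Technician goes to the rooftop with Cato and Dara.  [the basement: Lev, Sol | the rooftop: Cato, Dara, Gus, Ivo]
4. Technician goes back to the basement with Gus and Ivo.  [the basement: Gus, Ivo, Lev, Sol | the rooftop: Cato, Dara]
5. Technician goes to the rooftop with Lev and Sol.  [the basement: Gus, Ivo | the rooftop: Cato, Dara, Lev, Sol]
6. Technician goes back to the basement alone.  [the basement: Gus, Ivo | the rooftop: Cato, Dara, Lev, Sol]
7. Technician goes to the rooftop with Gus and Ivo.  [the basement: — | the rooftop: Cato, Dara, Gus, Ivo, Lev, Sol]

7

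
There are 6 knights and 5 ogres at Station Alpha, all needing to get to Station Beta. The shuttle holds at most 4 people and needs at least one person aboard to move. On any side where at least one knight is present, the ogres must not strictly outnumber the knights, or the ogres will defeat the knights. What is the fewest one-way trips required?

7

Counting alone: each trip to Station Beta takes at most 4 across and each return brings at least 1 back, so after t trips out (and t−1 returns) at most 4t − (t−1) of the 11 are across; that first reaches 11 at t = 4, so at least 7 crossings are needed.
The plan below uses exactly 7 crossings, so it is optimal:
1. 2 ogres → Station Beta.  (Station Alpha: 6K 3O; Station Beta: 0K 2O)
2. 1 ogre ← Station Alpha.  (Station Alpha: 6K 4O; Station Beta: 0K 1O)
3. 4 ogres → Station Beta.  (Station Alpha: 6K 0O; Station Beta: 0K 5O)
4. 1 ogre ← Station Alpha.  (Station Alpha: 6K 1O; Station Beta: 0K 4O)
5. 4 knights → Station Beta.  (Station Alpha: 2K 1O; Station Beta: 4K 4O)
6. 1 ogre ← Station Alpha.  (Station Alpha: 2K 2O; Station Beta: 4K 3O)
7. 2 knights and 2 ogres → Station Beta.  (Station Alpha: 0K 0O; Station Beta: 6K 5O)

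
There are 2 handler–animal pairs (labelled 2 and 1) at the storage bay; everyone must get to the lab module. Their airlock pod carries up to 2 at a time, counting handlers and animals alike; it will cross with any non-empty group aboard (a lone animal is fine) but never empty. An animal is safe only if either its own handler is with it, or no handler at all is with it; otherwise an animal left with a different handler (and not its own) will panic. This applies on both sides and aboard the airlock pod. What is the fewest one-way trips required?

5

Counting alone: each trip to the lab module takes at most 2 across and each return brings at least 1 back, so after t trips out (and t−1 returns) at most 2t − (t−1) of the 4 are across; that first reaches 4 at t = 3, so at least 5 crossings are needed.
The plan below uses exactly 5 crossings, so it is optimal:
1. animal 2 and handler 2 cross → the lab module.
2. handler 2 crosses ← the storage bay.
3. handler 1 and handler 2 cross → the lab module.
4. handler 1 crosses ← the storage bay.
5. animal 1 and handler 1 cross → the lab module.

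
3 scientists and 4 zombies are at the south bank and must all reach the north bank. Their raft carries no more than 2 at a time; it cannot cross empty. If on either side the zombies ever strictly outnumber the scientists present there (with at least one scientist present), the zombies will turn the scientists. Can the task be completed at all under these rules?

No

The zombies already outnumber the scientists at the south bank before anyone moves, so the starting position itself is disallowed.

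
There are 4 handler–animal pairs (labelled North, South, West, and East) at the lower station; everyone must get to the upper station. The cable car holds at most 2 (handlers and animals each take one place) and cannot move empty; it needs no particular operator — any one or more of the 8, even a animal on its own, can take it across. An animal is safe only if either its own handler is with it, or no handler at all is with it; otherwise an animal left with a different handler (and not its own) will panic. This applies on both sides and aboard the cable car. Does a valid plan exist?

Following every safe sequence of crossings from the start, the most of the 8 that can be at the upper station as the cable car arrives there on crossings 1, 3, 5 is 2, 3, 4 respectively; the best ever achieved is 4 of 8.
From crossing 7 on, no configuration arises that was not already reachable earlier: only 44 distinct safe configurations (who is on which side, and where the cable car is) can ever be reached, none of them has everyone across, and every continuation just revisits them. So no valid plan exists.

No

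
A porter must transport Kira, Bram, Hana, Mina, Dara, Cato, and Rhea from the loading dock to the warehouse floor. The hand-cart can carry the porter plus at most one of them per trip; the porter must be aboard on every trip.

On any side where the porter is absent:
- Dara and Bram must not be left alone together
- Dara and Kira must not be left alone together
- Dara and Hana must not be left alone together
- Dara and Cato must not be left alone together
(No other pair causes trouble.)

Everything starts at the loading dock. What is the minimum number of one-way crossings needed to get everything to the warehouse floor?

Following every safe sequence of crossings from the start, the most of the 7 that can be at the warehouse floor as the hand-cart arrives there on crossings 1, 3, 5, 7 is 1, 2, 3, 4 respectively; the best ever achieved is 4 of 7.
From crossing 9 on, no configuration arises that was not already reachable earlier: only 44 distinct safe configurations (who is on which side, and where the hand-cart is) can ever be reached, none of them has everyone across, and every continuation just revisits them. So no valid plan exists.

impossible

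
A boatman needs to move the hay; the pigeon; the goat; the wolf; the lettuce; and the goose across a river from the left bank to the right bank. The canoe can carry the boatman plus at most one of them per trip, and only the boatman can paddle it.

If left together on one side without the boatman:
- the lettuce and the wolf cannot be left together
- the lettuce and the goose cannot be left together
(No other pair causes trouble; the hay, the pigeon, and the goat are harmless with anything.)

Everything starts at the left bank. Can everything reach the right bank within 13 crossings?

Yes — this plan uses 13 crossings (≤ 13):
1. Boatman goes to the right bank with the lettuce.  [the left bank: the goat, the goose, the hay, the pigeon, the wolf | the right bank: the lettuce]
2. Boatman goes back to the left bank alone.  [the left bank: the goat, the goose, the hay, the pigeon, the wolf | the right bank: the lettuce]
3. Boatman goes to the right bank with the hay.  [the left bank: the goat, the goose, the pigeon, the wolf | the right bank: the hay, the lettuce]
4. Boatman goes back to the left bank alone.  [the left bank: the goat, the goose, the pigeon, the wolf | the right bank: the hay, the lettuce]
5. Boatman goes to the right bank with the pigeon.  [the left bank: the goat, the goose, the wolf | the right bank: the hay, the lettuce, the pigeon]
6. Boatman goes back to the left bank alone.  [the left bank: the goat, the goose, the wolf | the right bank: the hay, the lettuce, the pigeon]
7. Boatman goes to the right bank with the goat.  [the left bank: the goose, the wolf | the right bank: the goat, the hay, the lettuce, the pigeon]
8. Boatman goes back to the left bank alone.  [the left bank: the goose, the wolf | the right bank: the goat, the hay, the lettuce, the pigeon]
9. Boatman goes to the right bank with the wolf.  [the left bank: the goose | the right bank: the goat, the hay, the lettuce, the pigeon, the wolf]
10. Boatman goes back to the left bank with the lettuce.  [the left bank: the goose, the lettuce | the right bank: the goat, the hay, the pigeon, the wolf]
11. Boatman goes to the right bank with the goose.  [the left bank: the lettuce | the right bank: the goat, the goose, the hay, the pigeon, the wolf]
12. Boatman goes back to the left bank alone.  [the left bank: the lettuce | the right bank: the goat, the goose, the hay, the pigeon, the wolf]
13. Boatman goes to the right bank with the lettuce.  [the left bank: — | the right bank: the goat, the goose, the hay, the lettuce, the pigeon, the wolf]

Yes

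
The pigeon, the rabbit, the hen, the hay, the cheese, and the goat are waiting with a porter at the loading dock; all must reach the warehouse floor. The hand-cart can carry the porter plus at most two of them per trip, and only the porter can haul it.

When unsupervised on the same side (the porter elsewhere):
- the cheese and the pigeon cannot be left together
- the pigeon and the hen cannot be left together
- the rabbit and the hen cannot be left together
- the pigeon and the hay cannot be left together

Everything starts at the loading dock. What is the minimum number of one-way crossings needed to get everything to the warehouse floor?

7

Counting alone: the porter can take at most 2 across per trip to the warehouse floor, so moving all 6 needs at least 3 loaded trips out, with a return between consecutive ones — at least 5 crossings.
The safety rule pushes this higher. Following every safe sequence of crossings, the most of the 6 that can be at the warehouse floor as the hand-cart arrives there on crossing 5 is 5 — never all 6.
So no plan with fewer than 7 crossings exists, and this one achieves 7:
1. Porter goes to the warehouse floor with the pigeon and the rabbit.  [the loading dock: the cheese, the goat, the hay, the hen | the warehouse floor: the pigeon, the rabbit]
2. Porter goes back to the loading dock alone.  [the loading dock: the cheese, the goat, the hay, the hen | the warehouse floor: the pigeon, the rabbit]
3. Porter goes to the warehouse floor with the goat.  [the loading dock: the cheese, the hay, the hen | the warehouse floor: the goat, the pigeon, the rabbit]
4. Porter goes back to the loading dock alone.  [the loading dock: the cheese, the hay, the hen | the warehouse floor: the goat, the pigeon, the rabbit]
5. Porter goes to the warehouse floor with the cheese and the hay.  [the loading dock: the hen | the warehouse floor: the cheese, the goat, the hay, the pigeon, the rabbit]
6. Porter goes back to the loading dock with the pigeon.  [the loading dock: the hen, the pigeon | the warehouse floor: the cheese, the goat, the hay, the rabbit]
7. Porter goes to the warehouse floor with the hen and the pigeon.  [the loading dock: — | the warehouse floor: the cheese, the goat, the hay, the hen, the pigeon, the rabbit]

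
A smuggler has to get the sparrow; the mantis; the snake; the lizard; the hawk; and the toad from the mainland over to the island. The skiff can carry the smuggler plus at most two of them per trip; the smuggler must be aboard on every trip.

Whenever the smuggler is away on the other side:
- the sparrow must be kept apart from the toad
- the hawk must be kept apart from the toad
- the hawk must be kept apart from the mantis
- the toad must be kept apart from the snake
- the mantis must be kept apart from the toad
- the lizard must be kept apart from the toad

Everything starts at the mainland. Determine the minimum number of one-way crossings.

9

Counting alone: the smuggler can take at most 2 across per trip to the island, so moving all 6 needs at least 3 loaded trips out, with a return between consecutive ones — at least 5 crossings.
The safety rule pushes this higher. Following every safe sequence of crossings, the most of the 6 that can be at the island as the skiff arrives there on crossings 5, 7 is 4, 5 respectively — never all 6.
So no plan with fewer than 9 crossings exists, and this one achieves 9:
1. Smuggler goes to the island with the mantis and the toad.  [the mainland: the hawk, the lizard, the snake, the sparrow | the island: the mantis, the toad]
2. Smuggler goes back to the mainland with the mantis.  [the mainland: the hawk, the lizard, the mantis, the snake, the sparrow | the island: the toad]
3. Smuggler goes to the island with the mantis and the sparrow.  [the mainland: the hawk, the lizard, the snake | the island: the mantis, the sparrow, the toad]
4. Smuggler goes back to the mainland with the toad.  [the mainland: the hawk, the lizard, the snake, the toad | the island: the mantis, the sparrow]
5. Smuggler goes to the island with the snake and the toad.  [the mainland: the hawk, the lizard | the island: the mantis, the snake, the sparrow, the toad]
6. Smuggler goes back to the mainland with the toad.  [the mainland: the hawk, the lizard, the toad | the island: the mantis, the snake, the sparrow]
7. Smuggler goes to the island with the hawk and the lizard.  [the mainland: the toad | the island: the hawk, the lizard, the mantis, the snake, the sparrow]
8. Smuggler goes back to the mainland with the mantis.  [the mainland: the mantis, the toad | the island: the hawk, the lizard, the snake, the sparrow]
9. Smuggler goes to the island with the mantis and the toad.  [the mainland: — | the island: the hawk, the lizard, the mantis, the snake, the sparrow, the toad]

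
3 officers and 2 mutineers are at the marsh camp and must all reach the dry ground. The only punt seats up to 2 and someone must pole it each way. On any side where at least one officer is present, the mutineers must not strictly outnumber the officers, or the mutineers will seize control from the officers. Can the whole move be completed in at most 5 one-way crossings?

Counting alone: each trip to the dry ground takes at most 2 across and each return brings at least 1 back, so after t trips out (and t−1 returns) at most 2t − (t−1) of the 5 are across; that first reaches 5 at t = 4, so at least 7 crossings are needed.
Since 5 < 7, 5 crossings cannot be enough. (The shortest complete plan in fact takes 7:)
1. 2 mutineers → the dry ground.  (the marsh camp: 3O 0M; the dry ground: 0O 2M)
2. 1 mutineer ← the marsh camp.  (the marsh camp: 3O 1M; the dry ground: 0O 1M)
3. 2 officers → the dry ground.  (the marsh camp: 1O 1M; the dry ground: 2O 1M)
4. 1 officer ← the marsh camp.  (the marsh camp: 2O 1M; the dry ground: 1O 1M)
5. 1 officer and 1 mutineer → the dry ground.  (the marsh camp: 1O 0M; the dry ground: 2O 2M)
6. 1 mutineer ← the marsh camp.  (the marsh camp: 1O 1M; the dry ground: 2O 1M)
7. 1 officer and 1 mutineer → the dry ground.  (the marsh camp: 0O 0M; the dry ground: 3O 2M)

No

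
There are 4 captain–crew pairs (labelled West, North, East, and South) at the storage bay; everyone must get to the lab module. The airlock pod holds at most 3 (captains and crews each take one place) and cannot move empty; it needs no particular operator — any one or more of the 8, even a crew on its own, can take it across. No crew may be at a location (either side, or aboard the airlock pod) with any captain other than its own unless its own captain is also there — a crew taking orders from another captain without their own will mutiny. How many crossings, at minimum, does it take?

9

Counting alone: each trip to the lab module takes at most 3 across and each return brings at least 1 back, so after t trips out (and t−1 returns) at most 3t − (t−1) of the 8 are across; that first reaches 8 at t = 4, so at least 7 crossings are needed.
The safety rule pushes this higher. Following every safe sequence of crossings, the most of the 8 that can be at the lab module as the airlock pod arrives there on crossing 7 is 7 — never all 8.
So no plan with fewer than 9 crossings exists, and this one achieves 9:
1. captain West and crew West cross → the lab module.
2. captain West crosses ← the storage bay.
3. captain North, captain West, and crew North cross → the lab module.
4. captain West and crew West cross ← the storage bay.
5. captain East, captain South, and captain West cross → the lab module.
6. crew North crosses ← the storage bay.
7. crew North and crew West cross → the lab module.
8. crew West crosses ← the storage bay.
9. crew East, crew South, and crew West cross → the lab module.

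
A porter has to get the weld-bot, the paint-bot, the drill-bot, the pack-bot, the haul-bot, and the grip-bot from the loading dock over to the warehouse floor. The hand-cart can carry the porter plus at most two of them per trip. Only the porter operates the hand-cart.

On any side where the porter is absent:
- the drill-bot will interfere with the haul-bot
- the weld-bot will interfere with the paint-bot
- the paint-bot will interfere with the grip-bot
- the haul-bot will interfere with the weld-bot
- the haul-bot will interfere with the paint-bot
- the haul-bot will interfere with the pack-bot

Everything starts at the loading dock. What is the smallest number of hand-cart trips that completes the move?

9

Counting alone: the porter can take at most 2 across per trip to the warehouse floor, so moving all 6 needs at least 3 loaded trips out, with a return between consecutive ones — at least 5 crossings.
The safety rule pushes this higher. Following every safe sequence of crossings, the most of the 6 that can be at the warehouse floor as the hand-cart arrives there on crossings 5, 7 is 4, 5 respectively — never all 6.
So no plan with fewer than 9 crossings exists, and this one achieves 9:
1. Porter goes to the warehouse floor with the haul-bot and the paint-bot.
2. Porter goes back to the loading dock with the paint-bot.
3. Porter goes to the warehouse floor with the grip-bot and the weld-bot.
4. Porter goes back to the loading dock with the weld-bot.
5. Porter goes to the warehouse floor with the drill-bot and the weld-bot.
6. Porter goes back to the loading dock with the haul-bot.
7. Porter goes to the warehouse floor with the pack-bot and the paint-bot.
8. Porter goes back to the loading dock with the paint-bot.
9. Porter goes to the warehouse floor with the haul-bot and the paint-bot.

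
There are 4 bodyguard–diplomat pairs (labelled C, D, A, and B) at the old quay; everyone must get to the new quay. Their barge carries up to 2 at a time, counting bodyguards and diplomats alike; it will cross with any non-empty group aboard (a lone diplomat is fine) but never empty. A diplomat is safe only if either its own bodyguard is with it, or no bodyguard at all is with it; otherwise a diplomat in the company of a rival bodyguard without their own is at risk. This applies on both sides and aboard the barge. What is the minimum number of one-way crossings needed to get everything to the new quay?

impossible

Following every safe sequence of crossings from the start, the most of the 8 that can be at the new quay as the barge arrives there on crossings 1, 3, 5 is 2, 3, 4 respectively; the best ever achieved is 4 of 8.
From crossing 7 on, no configuration arises that was not already reachable earlier: only 44 distinct safe configurations (who is on which side, and where the barge is) can ever be reached, none of them has everyone across, and every continuation just revisits them. So no valid plan exists.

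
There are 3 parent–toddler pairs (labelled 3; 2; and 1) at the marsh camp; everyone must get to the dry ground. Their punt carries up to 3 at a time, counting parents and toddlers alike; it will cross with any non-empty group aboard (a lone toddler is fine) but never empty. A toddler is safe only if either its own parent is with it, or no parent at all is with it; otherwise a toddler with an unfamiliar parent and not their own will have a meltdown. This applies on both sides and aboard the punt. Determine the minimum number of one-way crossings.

Counting alone: each trip to the dry ground takes at most 3 across and each return brings at least 1 back, so after t trips out (and t−1 returns) at most 3t − (t−1) of the 6 are across; that first reaches 6 at t = 3, so at least 5 crossings are needed.
The plan below uses exactly 5 crossings, so it is optimal:
1. parent 3 and toddler 3 cross → the dry ground.
2. parent 3 crosses ← the marsh camp.
3. parent 1, parent 2, and parent 3 cross → the dry ground.
4. toddler 3 crosses ← the marsh camp.
5. toddler 1, toddler 2, and toddler 3 cross → the dry ground.

5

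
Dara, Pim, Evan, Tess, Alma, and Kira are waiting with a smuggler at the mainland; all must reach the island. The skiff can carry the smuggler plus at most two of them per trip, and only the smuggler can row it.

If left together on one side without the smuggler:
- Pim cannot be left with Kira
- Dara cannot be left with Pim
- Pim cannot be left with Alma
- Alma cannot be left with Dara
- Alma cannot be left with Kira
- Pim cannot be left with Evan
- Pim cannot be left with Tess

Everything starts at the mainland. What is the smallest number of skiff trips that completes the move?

Counting alone: the smuggler can take at most 2 across per trip to the island, so moving all 6 needs at least 3 loaded trips out, with a return between consecutive ones — at least 5 crossings.
The safety rule pushes this higher. Following every safe sequence of crossings, the most of the 6 that can be at the island as the skiff arrives there on crossings 5, 7 is 4, 5 respectively — never all 6.
So no plan with fewer than 9 crossings exists, and this one achieves 9:
1. Smuggler goes to the island with Alma and Pim.
2. Smuggler goes back to the mainland with Pim.
3. Smuggler goes to the island with Evan and Pim.
4. Smuggler goes back to the mainland with Pim.
5. Smuggler goes to the island with Pim and Tess.
6. Smuggler goes back to the mainland with Pim.
7. Smuggler goes to the island with Dara and Kira.
8. Smuggler goes back to the mainland with Alma.
9. Smuggler goes to the island with Alma and Pim.

9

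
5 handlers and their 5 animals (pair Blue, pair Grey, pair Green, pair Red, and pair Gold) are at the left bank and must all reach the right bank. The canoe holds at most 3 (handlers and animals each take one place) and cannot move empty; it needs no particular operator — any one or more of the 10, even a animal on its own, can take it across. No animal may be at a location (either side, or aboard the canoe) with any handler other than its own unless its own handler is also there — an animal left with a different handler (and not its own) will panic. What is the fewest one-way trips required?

11

Counting alone: each trip to the right bank takes at most 3 across and each return brings at least 1 back, so after t trips out (and t−1 returns) at most 3t − (t−1) of the 10 are across; that first reaches 10 at t = 5, so at least 9 crossings are needed.
The safety rule pushes this higher. Following every safe sequence of crossings, the most of the 10 that can be at the right bank as the canoe arrives there on crossing 9 is 9 — never all 10.
So no plan with fewer than 11 crossings exists, and this one achieves 11:
1. animal Blue and handler Blue cross → the right bank.
2. handler Blue crosses ← the left bank.
3. animal Green, animal Grey, and animal Red cross → the right bank.
4. animal Blue crosses ← the left bank.
5. handler Green, handler Grey, and handler Red cross → the right bank.
6. animal Grey and handler Grey cross ← the left bank.
7. handler Blue, handler Gold, and handler Grey cross → the right bank.
8. animal Green crosses ← the left bank.
9. animal Blue and animal Grey cross → the right bank.
10. animal Blue crosses ← the left bank.
11. animal Blue, animal Gold, and animal Green cross → the right bank.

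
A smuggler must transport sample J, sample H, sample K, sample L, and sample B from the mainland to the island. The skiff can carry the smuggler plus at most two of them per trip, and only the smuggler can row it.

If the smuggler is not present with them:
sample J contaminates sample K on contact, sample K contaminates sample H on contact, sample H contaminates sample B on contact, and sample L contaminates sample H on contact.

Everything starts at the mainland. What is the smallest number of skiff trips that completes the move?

Counting alone: the smuggler can take at most 2 across per trip to the island, so moving all 5 needs at least 3 loaded trips out, with a return between consecutive ones — at least 5 crossings.
The plan below uses exactly 5 crossings, so it is optimal:
1. Smuggler goes to the island with sample H and sample J.  [the mainland: sample B, sample K, sample L | the island: sample H, sample J]
2. Smuggler goes back to the mainland alone.  [the mainland: sample B, sample K, sample L | the island: sample H, sample J]
3. Smuggler goes to the island with sample B and sample L.  [the mainland: sample K | the island: sample B, sample H, sample J, sample L]
4. Smuggler goes back to the mainland with sample H.  [the mainland: sample H, sample K | the island: sample B, sample J, sample L]
5. Smuggler goes to the island with sample H and sample K.  [the mainland: — | the island: sample B, sample H, sample J, sample K, sample L]

5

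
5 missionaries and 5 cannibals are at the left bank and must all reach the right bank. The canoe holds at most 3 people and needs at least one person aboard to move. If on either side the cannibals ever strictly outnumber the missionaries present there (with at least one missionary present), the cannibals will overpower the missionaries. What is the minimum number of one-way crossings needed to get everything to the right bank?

11

Counting alone: each trip to the right bank takes at most 3 across and each return brings at least 1 back, so after t trips out (and t−1 returns) at most 3t − (t−1) of the 10 are across; that first reaches 10 at t = 5, so at least 9 crossings are needed.
The safety rule pushes this higher. Following every safe sequence of crossings, the most of the 10 that can be at the right bank as the canoe arrives there on crossing 9 is 9 — never all 10.
So no plan with fewer than 11 crossings exists, and this one achieves 11:
1. 2 cannibals → the right bank.  (the left bank: 5M 3C; the right bank: 0M 2C)
2. 1 cannibal ← the left bank.  (the left bank: 5M 4C; the right bank: 0M 1C)
3. 3 cannibals → the right bank.  (the left bank: 5M 1C; the right bank: 0M 4C)
4. 1 cannibal ← the left bank.  (the left bank: 5M 2C; the right bank: 0M 3C)
5. 3 missionaries → the right bank.  (the left bank: 2M 2C; the right bank: 3M 3C)
6. 1 missionary and 1 cannibal ← the left bank.  (the left bank: 3M 3C; the right bank: 2M 2C)
7. 3 missionaries → the right bank.  (the left bank: 0M 3C; the right bank: 5M 2C)
8. 1 cannibal ← the left bank.  (the left bank: 0M 4C; the right bank: 5M 1C)
9. 2 cannibals → the right bank.  (the left bank: 0M 2C; the right bank: 5M 3C)
10. 1 cannibal ← the left bank.  (the left bank: 0M 3C; the right bank: 5M 2C)
11. 3 cannibals → the right bank.  (the left bank: 0M 0C; the right bank: 5M 5C)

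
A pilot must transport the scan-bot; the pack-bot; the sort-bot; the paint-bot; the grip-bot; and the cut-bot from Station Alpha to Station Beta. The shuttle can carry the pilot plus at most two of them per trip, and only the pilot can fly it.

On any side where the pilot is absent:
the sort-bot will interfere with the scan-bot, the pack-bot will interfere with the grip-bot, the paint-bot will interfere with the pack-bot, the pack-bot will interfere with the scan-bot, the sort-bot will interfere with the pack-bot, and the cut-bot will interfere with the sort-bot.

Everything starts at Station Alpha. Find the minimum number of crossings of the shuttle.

Counting alone: the pilot can take at most 2 across per trip to Station Beta, so moving all 6 needs at least 3 loaded trips out, with a return between consecutive ones — at least 5 crossings.
The safety rule pushes this higher. Following every safe sequence of crossings, the most of the 6 that can be at Station Beta as the shuttle arrives there on crossings 5, 7 is 4, 5 respectively — never all 6.
So no plan with fewer than 9 crossings exists, and this one achieves 9:
1. Pilot goes to Station Beta with the pack-bot and the sort-bot.
2. Pilot goes back to Station Alpha with the pack-bot.
3. Pilot goes to Station Beta with the pack-bot and the paint-bot.
4. Pilot goes back to Station Alpha with the pack-bot.
5. Pilot goes to Station Beta with the grip-bot and the scan-bot.
6. Pilot goes back to Station Alpha with the scan-bot.
7. Pilot goes to Station Beta with the cut-bot and the scan-bot.
8. Pilot goes back to Station Alpha with the sort-bot.
9. Pilot goes to Station Beta with the pack-bot and the sort-bot.

9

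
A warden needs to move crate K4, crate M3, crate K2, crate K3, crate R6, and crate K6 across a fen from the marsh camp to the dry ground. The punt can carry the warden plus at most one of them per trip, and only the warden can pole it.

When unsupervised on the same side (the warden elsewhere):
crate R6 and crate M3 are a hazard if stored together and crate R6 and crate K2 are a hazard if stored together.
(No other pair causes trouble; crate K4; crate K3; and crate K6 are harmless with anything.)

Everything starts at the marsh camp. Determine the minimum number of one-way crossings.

Counting alone: the warden can take at most 1 across per trip to the dry ground, so moving all 6 needs at least 6 loaded trips out, with a return between consecutive ones — at least 11 crossings.
The safety rule pushes this higher. Following every safe sequence of crossings, the most of the 6 that can be at the dry ground as the punt arrives there on crossing 11 is 5 — never all 6.
So no plan with fewer than 13 crossings exists, and this one achieves 13:
1. Warden goes to the dry ground with crate R6.  [the marsh camp: crate K2, crate K3, crate K4, crate K6, crate M3 | the dry ground: crate R6]
2. Warden goes back to the marsh camp alone.  [the marsh camp: crate K2, crate K3, crate K4, crate K6, crate M3 | the dry ground: crate R6]
3. Warden goes to the dry ground with crate K4.  [the marsh camp: crate K2, crate K3, crate K6, crate M3 | the dry ground: crate K4, crate R6]
4. Warden goes back to the marsh camp alone.  [the marsh camp: crate K2, crate K3, crate K6, crate M3 | the dry ground: crate K4, crate R6]
5. Warden goes to the dry ground with crate M3.  [the marsh camp: crate K2, crate K3, crate K6 | the dry ground: crate K4, crate M3, crate R6]
6. Warden goes back to the marsh camp with crate R6.  [the marsh camp: crate K2, crate K3, crate K6, crate R6 | the dry ground: crate K4, crate M3]
7. Warden goes to the dry ground with crate K2.  [the marsh camp: crate K3, crate K6, crate R6 | the dry ground: crate K2, crate K4, crate M3]
8. Warden goes back to the marsh camp alone.  [the marsh camp: crate K3, crate K6, crate R6 | the dry ground: crate K2, crate K4, crate M3]
9. Warden goes to the dry ground with crate K3.  [the marsh camp: crate K6, crate R6 | the dry ground: crate K2, crate K3, crate K4, crate M3]
10. Warden goes back to the marsh camp alone.  [the marsh camp: crate K6, crate R6 | the dry ground: crate K2, crate K3, crate K4, crate M3]
11. Warden goes to the dry ground with crate K6.  [the marsh camp: crate R6 | the dry ground: crate K2, crate K3, crate K4, crate K6, crate M3]
12. Warden goes back to the marsh camp alone.  [the marsh camp: crate R6 | the dry ground: crate K2, crate K3, crate K4, crate K6, crate M3]
13. Warden goes to the dry ground with crate R6.  [the marsh camp: — | the dry ground: crate K2, crate K3, crate K4, crate K6, crate M3, crate R6]

13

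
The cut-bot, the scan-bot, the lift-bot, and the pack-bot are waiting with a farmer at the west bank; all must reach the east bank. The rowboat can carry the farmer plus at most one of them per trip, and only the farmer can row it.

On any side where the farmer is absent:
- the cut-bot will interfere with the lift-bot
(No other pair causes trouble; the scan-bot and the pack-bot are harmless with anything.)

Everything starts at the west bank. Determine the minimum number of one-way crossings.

7

Counting alone: the farmer can take at most 1 across per trip to the east bank, so moving all 4 needs at least 4 loaded trips out, with a return between consecutive ones — at least 7 crossings.
The plan below uses exactly 7 crossings, so it is optimal:
1. Farmer goes to the east bank with the cut-bot.
2. Farmer goes back to the west bank alone.
3. Farmer goes to the east bank with the scan-bot.
4. Farmer goes back to the west bank alone.
5. Farmer goes to the east bank with the pack-bot.
6. Farmer goes back to the west bank alone.
7. Farmer goes to the east bank with the lift-bot.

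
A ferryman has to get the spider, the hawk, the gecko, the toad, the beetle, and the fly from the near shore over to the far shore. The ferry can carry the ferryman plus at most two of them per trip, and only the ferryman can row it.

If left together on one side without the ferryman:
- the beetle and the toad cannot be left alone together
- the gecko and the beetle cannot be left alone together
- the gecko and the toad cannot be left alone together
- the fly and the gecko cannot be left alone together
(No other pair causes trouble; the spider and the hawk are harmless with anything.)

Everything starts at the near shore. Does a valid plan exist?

1. Ferryman goes to the far shore with the gecko and the toad.  [the near shore: the beetle, the fly, the hawk, the spider | the far shore: the gecko, the toad]
2. Ferryman goes back to the near shore with the gecko.  [the near shore: the beetle, the fly, the gecko, the hawk, the spider | the far shore: the toad]
3. Ferryman goes to the far shore with the gecko and the spider.  [the near shore: the beetle, the fly, the hawk | the far shore: the gecko, the spider, the toad]
4. Ferryman goes back to the near shore with the gecko.  [the near shore: the beetle, the fly, the gecko, the hawk | the far shore: the spider, the toad]
5. Ferryman goes to the far shore with the gecko and the hawk.  [the near shore: the beetle, the fly | the far shore: the gecko, the hawk, the spider, the toad]
6. Ferryman goes back to the near shore with the gecko.  [the near shore: the beetle, the fly, the gecko | the far shore: the hawk, the spider, the toad]
7. Ferryman goes to the far shore with the fly and the gecko.  [the near shore: the beetle | the far shore: the fly, the gecko, the hawk, the spider, the toad]
8. Ferryman goes back to the near shore with the gecko.  [the near shore: the beetle, the gecko | the far shore: the fly, the hawk, the spider, the toad]
9. Ferryman goes to the far shore with the beetle and the gecko.  [the near shore: — | the far shore: the beetle, the fly, the gecko, the hawk, the spider, the toad]

Yes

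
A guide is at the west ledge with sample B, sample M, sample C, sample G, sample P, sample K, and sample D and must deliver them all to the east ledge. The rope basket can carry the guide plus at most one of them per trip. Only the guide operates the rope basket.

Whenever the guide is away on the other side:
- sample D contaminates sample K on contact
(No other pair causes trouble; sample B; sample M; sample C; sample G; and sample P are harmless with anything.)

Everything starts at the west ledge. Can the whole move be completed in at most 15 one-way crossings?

Yes — this plan uses 13 crossings (≤ 15):
1. Guide goes to the east ledge with sample K.  [the west ledge: sample B, sample C, sample D, sample G, sample M, sample P | the east ledge: sample K]
2. Guide goes back to the west ledge alone.  [the west ledge: sample B, sample C, sample D, sample G, sample M, sample P | the east ledge: sample K]
3. Guide goes to the east ledge with sample B.  [the west ledge: sample C, sample D, sample G, sample M, sample P | the east ledge: sample B, sample K]
4. Guide goes back to the west ledge alone.  [the west ledge: sample C, sample D, sample G, sample M, sample P | the east ledge: sample B, sample K]
5. Guide goes to the east ledge with sample M.  [the west ledge: sample C, sample D, sample G, sample P | the east ledge: sample B, sample K, sample M]
6. Guide goes back to the west ledge alone.  [the west ledge: sample C, sample D, sample G, sample P | the east ledge: sample B, sample K, sample M]
7. Guide goes to the east ledge with sample C.  [the west ledge: sample D, sample G, sample P | the east ledge: sample B, sample C, sample K, sample M]
8. Guide goes back to the west ledge alone.  [the west ledge: sample D, sample G, sample P | the east ledge: sample B, sample C, sample K, sample M]
9. Guide goes to the east ledge with sample G.  [the west ledge: sample D, sample P | the east ledge: sample B, sample C, sample G, sample K, sample M]
10. Guide goes back to the west ledge alone.  [the west ledge: sample D, sample P | the east ledge: sample B, sample C, sample G, sample K, sample M]
11. Guide goes to the east ledge with sample P.  [the west ledge: sample D | the east ledge: sample B, sample C, sample G, sample K, sample M, sample P]
12. Guide goes back to the west ledge alone.  [the west ledge: sample D | the east ledge: sample B, sample C, sample G, sample K, sample M, sample P]
13. Guide goes to the east ledge with sample D.  [the west ledge: — | the east ledge: sample B, sample C, sample D, sample G, sample K, sample M, sample P]

Yes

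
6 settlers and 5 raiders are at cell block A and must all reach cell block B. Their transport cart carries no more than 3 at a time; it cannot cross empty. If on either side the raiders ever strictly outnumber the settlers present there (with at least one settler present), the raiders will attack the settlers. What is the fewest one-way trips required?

9

Counting alone: each trip to cell block B takes at most 3 across and each return brings at least 1 back, so after t trips out (and t−1 returns) at most 3t − (t−1) of the 11 are across; that first reaches 11 at t = 5, so at least 9 crossings are needed.
The plan below uses exactly 9 crossings, so it is optimal:
1. 3 raiders → cell block B.  (cell block A: 6S 2R; cell block B: 0S 3R)
2. 1 raider ← cell block A.  (cell block A: 6S 3R; cell block B: 0S 2R)
3. 3 settlers → cell block B.  (cell block A: 3S 3R; cell block B: 3S 2R)
4. 1 settler ← cell block A.  (cell block A: 4S 3R; cell block B: 2S 2R)
5. 2 settlers and 1 raider → cell block B.  (cell block A: 2S 2R; cell block B: 4S 3R)
6. 1 settler ← cell block A.  (cell block A: 3S 2R; cell block B: 3S 3R)
7. 2 settlers and 1 raider → cell block B.  (cell block A: 1S 1R; cell block B: 5S 4R)
8. 1 settler ← cell block A.  (cell block A: 2S 1R; cell block B: 4S 4R)
9. 2 settlers and 1 raider → cell block B.  (cell block A: 0S 0R; cell block B: 6S 5R)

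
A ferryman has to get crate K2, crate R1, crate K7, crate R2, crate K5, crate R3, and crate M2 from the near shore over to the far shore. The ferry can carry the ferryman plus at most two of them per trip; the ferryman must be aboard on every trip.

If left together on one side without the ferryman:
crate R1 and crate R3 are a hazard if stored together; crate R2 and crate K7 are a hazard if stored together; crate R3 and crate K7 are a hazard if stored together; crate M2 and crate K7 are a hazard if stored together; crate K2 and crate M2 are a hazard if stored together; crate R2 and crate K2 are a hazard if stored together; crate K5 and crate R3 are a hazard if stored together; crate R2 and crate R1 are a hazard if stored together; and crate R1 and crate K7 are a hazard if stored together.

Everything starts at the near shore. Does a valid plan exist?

Whatever the first load, the items left behind include a forbidden pair without the ferryman. No opening move is safe, so no plan exists.

No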